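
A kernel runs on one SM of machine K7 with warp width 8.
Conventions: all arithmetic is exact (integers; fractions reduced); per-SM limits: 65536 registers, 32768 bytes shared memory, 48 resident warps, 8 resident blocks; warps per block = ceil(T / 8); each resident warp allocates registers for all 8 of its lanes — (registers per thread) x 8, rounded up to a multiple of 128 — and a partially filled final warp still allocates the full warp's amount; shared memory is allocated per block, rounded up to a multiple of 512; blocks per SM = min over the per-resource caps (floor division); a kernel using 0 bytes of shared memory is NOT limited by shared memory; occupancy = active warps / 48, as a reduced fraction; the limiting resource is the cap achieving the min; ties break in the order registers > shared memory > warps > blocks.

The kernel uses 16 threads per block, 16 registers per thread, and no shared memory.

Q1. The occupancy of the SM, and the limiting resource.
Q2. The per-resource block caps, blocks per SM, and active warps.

Answer: occupancy 1/3, limited by blocks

registers: 256 blocks
shared memory: no limit (kernel uses none)
warps: 24 blocks
blocks: 8 blocks

Answer: 8 blocks, 16 active warps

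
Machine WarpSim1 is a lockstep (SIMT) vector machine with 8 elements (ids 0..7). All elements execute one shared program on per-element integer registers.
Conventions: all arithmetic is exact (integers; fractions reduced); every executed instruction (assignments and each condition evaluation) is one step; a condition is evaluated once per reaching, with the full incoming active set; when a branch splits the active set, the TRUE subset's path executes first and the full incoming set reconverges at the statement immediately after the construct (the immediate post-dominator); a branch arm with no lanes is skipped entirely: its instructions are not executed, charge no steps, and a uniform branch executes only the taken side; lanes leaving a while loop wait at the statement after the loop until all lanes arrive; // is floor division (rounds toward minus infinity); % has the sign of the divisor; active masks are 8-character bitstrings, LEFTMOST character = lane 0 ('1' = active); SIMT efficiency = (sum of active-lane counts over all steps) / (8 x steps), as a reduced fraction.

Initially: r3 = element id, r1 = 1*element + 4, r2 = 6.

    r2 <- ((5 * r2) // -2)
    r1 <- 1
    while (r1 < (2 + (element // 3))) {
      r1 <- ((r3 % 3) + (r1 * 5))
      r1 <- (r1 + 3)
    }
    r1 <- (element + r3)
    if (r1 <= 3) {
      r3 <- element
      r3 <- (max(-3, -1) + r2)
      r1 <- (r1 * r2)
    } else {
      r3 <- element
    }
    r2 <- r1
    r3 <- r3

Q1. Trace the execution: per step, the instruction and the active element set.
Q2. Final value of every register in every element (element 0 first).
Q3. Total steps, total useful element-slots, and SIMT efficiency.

step 0: r2 <- ((5 * r2) // -2)       11111111
step 1: r1 <- 1                      11111111
step 2: eval (r1 < (2 + (element // 3))) 11111111
step 3: r1 <- ((r3 % 3) + (r1 * 5))  11111111
step 4: r1 <- (r1 + 3)               11111111
step 5: eval (r1 < (2 + (element // 3))) 11111111
step 6: r1 <- (element + r3)         11111111
step 7: eval (r1 <= 3)               11111111
step 8: r3 <- element                11000000
step 9: r3 <- (max(-3, -1) + r2)     11000000
step 10: r1 <- (r1 * r2)              11000000
step 11: r3 <- element                00111111
step 12: r2 <- r1                     11111111
step 13: r3 <- r3                     11111111

Answer: 14 steps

r3: -16,-16,2,3,4,5,6,7
r1: 0,-30,4,6,8,10,12,14
r2: 0,-30,4,6,8,10,12,14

steps = 14; useful = 92; efficiency = 92/112 = 23/28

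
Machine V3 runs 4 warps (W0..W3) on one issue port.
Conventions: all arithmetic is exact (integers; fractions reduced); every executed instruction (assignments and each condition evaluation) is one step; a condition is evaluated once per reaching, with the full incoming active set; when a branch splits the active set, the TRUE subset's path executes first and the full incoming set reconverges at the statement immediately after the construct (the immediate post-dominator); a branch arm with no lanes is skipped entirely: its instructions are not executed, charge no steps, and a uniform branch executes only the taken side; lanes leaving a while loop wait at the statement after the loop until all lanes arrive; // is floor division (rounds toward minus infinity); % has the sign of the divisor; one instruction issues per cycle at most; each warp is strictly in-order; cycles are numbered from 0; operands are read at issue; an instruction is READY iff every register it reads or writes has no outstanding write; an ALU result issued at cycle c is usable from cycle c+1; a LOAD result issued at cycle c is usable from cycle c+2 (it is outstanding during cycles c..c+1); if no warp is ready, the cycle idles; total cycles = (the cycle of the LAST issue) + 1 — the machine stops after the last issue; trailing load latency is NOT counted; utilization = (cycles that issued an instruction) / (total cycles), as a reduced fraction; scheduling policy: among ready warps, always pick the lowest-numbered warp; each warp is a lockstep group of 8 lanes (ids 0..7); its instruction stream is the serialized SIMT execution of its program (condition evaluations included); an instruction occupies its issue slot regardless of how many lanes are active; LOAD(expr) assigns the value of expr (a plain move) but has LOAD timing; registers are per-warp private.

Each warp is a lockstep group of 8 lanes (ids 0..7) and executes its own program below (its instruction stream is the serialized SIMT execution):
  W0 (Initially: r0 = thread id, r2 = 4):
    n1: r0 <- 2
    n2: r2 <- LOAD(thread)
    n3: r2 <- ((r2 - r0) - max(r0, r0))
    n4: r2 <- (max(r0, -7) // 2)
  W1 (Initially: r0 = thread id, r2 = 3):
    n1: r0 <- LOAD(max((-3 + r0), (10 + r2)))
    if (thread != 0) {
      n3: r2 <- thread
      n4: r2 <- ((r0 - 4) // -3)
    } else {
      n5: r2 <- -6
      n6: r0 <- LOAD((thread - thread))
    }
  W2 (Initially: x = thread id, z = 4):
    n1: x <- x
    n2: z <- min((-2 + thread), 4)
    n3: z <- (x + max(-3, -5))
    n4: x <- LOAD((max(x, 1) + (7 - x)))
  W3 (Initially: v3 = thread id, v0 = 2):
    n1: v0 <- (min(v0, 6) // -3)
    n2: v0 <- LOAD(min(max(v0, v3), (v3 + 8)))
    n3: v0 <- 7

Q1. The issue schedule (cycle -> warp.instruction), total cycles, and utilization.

cycle 0: W0.I0
cycle 1: W0.I1
cycle 2: W1.I0
cycle 3: W0.I2
cycle 4: W0.I3
cycle 5: W1.I1
cycle 6: W1.I2
cycle 7: W1.I3
cycle 8: W1.I4
cycle 9: W1.I5
cycle 10: W2.I0
cycle 11: W2.I1
cycle 12: W2.I2
cycle 13: W2.I3
cycle 14: W3.I0
cycle 15: W3.I1
cycle 16: idle
cycle 17: W3.I2

Answer: 18 cycles, utilization 17/18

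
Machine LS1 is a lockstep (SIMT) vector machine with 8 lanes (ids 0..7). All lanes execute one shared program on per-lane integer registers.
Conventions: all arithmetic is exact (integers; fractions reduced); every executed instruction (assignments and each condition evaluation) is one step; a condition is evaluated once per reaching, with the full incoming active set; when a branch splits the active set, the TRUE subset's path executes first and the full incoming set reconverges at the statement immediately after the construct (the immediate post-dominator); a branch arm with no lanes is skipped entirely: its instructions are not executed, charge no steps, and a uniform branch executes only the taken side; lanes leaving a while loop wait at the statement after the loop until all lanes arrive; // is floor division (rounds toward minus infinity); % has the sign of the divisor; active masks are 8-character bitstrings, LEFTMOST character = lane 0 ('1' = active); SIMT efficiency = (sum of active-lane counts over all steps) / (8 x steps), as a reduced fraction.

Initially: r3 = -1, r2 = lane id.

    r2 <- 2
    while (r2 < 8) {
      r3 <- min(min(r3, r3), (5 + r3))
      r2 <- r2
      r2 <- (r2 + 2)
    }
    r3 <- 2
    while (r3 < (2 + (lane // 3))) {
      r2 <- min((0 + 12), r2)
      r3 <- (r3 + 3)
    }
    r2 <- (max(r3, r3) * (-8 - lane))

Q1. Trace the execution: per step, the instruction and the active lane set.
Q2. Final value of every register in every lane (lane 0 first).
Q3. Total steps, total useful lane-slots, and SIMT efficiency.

step 0: r2 <- 2                      11111111
step 1: eval (r2 < 8)                11111111
step 2: r3 <- min(min(r3, r3), (5 + r3)) 11111111
step 3: r2 <- r2                     11111111
step 4: r2 <- (r2 + 2)               11111111
step 5: eval (r2 < 8)                11111111
step 6: r3 <- min(min(r3, r3), (5 + r3)) 11111111
step 7: r2 <- r2                     11111111
step 8: r2 <- (r2 + 2)               11111111
step 9: eval (r2 < 8)                11111111
step 10: r3 <- min(min(r3, r3), (5 + r3)) 11111111
step 11: r2 <- r2                     11111111
step 12: r2 <- (r2 + 2)               11111111
step 13: eval (r2 < 8)                11111111
step 14: r3 <- 2                      11111111
step 15: eval (r3 < (2 + (lane // 3))) 11111111
step 16: r2 <- min((0 + 12), r2)      00011111
step 17: r3 <- (r3 + 3)               00011111
step 18: eval (r3 < (2 + (lane // 3))) 00011111
step 19: r2 <- (max(r3, r3) * (-8 - lane)) 11111111

Answer: 20 steps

r3: 2,2,2,5,5,5,5,5
r2: -16,-18,-20,-55,-60,-65,-70,-75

steps = 20; useful = 151; efficiency = 151/160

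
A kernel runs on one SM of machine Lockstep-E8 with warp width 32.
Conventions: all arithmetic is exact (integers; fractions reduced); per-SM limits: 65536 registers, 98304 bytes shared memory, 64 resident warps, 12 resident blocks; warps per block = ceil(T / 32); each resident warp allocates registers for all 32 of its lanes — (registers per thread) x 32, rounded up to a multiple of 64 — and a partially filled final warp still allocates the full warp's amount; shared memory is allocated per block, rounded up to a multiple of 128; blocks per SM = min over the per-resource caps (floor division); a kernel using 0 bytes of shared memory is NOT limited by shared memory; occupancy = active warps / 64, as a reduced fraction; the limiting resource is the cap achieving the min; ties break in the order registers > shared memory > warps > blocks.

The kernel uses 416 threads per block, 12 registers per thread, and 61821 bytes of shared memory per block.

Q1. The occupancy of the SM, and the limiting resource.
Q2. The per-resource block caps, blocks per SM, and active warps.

Answer: occupancy 13/64, limited by shared memory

registers: 13 blocks
shared memory: 1 block
warps: 4 blocks
blocks: 12 blocks

Answer: 1 block, 13 active warps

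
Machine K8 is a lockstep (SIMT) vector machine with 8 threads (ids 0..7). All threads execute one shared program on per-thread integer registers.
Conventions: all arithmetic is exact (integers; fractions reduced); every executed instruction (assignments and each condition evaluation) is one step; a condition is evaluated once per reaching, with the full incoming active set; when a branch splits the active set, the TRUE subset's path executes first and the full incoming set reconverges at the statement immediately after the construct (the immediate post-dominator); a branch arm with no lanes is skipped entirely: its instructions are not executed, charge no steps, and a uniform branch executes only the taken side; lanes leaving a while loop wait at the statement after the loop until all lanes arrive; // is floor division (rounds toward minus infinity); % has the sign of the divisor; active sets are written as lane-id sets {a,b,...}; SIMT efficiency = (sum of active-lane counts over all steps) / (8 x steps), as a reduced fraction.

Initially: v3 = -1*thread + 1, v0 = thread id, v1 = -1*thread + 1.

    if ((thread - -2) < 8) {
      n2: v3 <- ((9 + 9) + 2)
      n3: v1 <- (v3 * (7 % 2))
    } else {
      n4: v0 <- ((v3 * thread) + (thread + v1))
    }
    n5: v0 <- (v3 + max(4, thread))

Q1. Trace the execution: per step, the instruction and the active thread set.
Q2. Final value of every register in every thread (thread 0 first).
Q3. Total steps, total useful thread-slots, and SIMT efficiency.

step 0: eval ((thread - -2) < 8)     {0,1,2,3,4,5,6,7}
step 1: v3 <- ((9 + 9) + 2)          {0,1,2,3,4,5}
step 2: v1 <- (v3 * (7 % 2))         {0,1,2,3,4,5}
step 3: v0 <- ((v3 * thread) + (thread + v1)) {6,7}
step 4: v0 <- (v3 + max(4, thread))  {0,1,2,3,4,5,6,7}

Answer: 5 steps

v3: 20,20,20,20,20,20,-5,-6
v0: 24,24,24,24,24,25,1,1
v1: 20,20,20,20,20,20,-5,-6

steps = 5; useful = 30; efficiency = 30/40 = 3/4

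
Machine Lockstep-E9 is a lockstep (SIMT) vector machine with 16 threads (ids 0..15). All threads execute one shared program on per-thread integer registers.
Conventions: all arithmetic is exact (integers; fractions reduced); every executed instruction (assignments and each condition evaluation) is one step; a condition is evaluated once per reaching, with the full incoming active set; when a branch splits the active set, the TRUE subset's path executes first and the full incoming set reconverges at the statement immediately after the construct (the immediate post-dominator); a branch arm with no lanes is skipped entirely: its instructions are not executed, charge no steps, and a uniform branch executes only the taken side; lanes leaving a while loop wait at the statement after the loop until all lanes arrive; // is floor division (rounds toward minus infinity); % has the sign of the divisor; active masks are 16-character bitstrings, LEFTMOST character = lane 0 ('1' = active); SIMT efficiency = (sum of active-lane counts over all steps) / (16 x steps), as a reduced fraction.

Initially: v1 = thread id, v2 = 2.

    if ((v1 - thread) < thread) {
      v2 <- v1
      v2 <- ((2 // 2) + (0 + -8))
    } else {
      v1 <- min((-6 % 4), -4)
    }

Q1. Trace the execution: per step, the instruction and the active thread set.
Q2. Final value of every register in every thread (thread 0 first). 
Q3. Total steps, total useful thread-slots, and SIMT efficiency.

step 0: eval ((v1 - thread) < thread) 1111111111111111
step 1: v2 <- v1                     0111111111111111
step 2: v2 <- ((2 // 2) + (0 + -8))  0111111111111111
step 3: v1 <- min((-6 % 4), -4)      1000000000000000

Answer: 4 steps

v1: -4,1,2,3,4,5,6,7,8,9,10,11,12,13,14,15
v2: 2,-7,-7,-7,-7,-7,-7,-7,-7,-7,-7,-7,-7,-7,-7,-7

steps = 4; useful = 47; efficiency = 47/64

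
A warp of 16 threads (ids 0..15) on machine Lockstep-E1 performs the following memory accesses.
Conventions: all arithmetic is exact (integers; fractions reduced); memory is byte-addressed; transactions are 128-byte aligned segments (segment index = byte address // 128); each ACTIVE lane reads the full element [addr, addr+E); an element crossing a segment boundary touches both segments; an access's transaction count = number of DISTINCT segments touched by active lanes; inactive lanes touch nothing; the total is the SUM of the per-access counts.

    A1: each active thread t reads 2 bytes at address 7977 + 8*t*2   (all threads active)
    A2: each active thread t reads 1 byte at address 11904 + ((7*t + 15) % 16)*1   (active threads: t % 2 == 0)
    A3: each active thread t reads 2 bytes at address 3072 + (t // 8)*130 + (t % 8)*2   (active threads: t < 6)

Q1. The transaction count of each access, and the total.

A1: 3 transactions
A2: 1 transaction
A3: 1 transaction

Answer: 3,1,1; total 5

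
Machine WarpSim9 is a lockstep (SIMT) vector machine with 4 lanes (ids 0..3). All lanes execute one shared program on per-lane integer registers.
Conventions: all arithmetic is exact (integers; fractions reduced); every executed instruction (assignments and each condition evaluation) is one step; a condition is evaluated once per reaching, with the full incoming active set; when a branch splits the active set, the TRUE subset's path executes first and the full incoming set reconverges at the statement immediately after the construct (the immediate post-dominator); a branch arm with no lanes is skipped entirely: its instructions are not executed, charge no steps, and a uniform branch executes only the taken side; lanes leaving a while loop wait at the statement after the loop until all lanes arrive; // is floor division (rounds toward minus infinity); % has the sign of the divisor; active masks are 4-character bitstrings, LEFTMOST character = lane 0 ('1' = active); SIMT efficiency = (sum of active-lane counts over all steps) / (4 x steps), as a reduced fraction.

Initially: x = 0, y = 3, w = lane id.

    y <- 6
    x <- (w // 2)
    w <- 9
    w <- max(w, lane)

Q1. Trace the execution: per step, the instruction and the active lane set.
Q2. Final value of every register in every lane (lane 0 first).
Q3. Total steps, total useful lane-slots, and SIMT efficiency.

step 0: y <- 6                       1111
step 1: x <- (w // 2)                1111
step 2: w <- 9                       1111
step 3: w <- max(w, lane)            1111

Answer: 4 steps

x: 0,0,1,1
y: 6,6,6,6
w: 9,9,9,9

steps = 4; useful = 16; efficiency = 16/16 = 1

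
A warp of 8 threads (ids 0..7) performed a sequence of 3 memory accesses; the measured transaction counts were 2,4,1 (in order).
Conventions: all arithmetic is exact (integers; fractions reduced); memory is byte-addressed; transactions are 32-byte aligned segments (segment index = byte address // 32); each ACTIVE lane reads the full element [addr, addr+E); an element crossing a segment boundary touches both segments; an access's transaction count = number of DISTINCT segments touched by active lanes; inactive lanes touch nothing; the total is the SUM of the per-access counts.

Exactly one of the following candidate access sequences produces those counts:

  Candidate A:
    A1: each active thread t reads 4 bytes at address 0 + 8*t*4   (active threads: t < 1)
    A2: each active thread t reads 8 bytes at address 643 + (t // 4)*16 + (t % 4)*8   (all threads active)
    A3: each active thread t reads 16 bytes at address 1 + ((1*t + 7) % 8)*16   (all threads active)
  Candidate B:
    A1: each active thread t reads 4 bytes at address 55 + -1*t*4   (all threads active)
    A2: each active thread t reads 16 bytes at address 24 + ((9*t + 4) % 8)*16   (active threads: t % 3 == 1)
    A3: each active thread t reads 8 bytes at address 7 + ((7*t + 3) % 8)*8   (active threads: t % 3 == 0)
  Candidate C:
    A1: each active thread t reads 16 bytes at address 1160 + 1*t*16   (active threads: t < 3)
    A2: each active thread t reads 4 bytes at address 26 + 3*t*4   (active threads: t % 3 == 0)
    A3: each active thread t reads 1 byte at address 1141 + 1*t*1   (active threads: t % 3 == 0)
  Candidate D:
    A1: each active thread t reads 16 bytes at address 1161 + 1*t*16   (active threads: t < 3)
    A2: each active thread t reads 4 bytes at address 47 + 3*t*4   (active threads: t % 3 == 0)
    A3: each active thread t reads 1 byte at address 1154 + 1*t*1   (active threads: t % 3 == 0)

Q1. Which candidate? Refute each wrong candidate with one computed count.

A: A1 gives 1 transaction, not 2
B: A3 gives 2 transactions, not 1
D: A2 gives 3 transactions, not 4
C: all counts match (2,4,1)

Answer: C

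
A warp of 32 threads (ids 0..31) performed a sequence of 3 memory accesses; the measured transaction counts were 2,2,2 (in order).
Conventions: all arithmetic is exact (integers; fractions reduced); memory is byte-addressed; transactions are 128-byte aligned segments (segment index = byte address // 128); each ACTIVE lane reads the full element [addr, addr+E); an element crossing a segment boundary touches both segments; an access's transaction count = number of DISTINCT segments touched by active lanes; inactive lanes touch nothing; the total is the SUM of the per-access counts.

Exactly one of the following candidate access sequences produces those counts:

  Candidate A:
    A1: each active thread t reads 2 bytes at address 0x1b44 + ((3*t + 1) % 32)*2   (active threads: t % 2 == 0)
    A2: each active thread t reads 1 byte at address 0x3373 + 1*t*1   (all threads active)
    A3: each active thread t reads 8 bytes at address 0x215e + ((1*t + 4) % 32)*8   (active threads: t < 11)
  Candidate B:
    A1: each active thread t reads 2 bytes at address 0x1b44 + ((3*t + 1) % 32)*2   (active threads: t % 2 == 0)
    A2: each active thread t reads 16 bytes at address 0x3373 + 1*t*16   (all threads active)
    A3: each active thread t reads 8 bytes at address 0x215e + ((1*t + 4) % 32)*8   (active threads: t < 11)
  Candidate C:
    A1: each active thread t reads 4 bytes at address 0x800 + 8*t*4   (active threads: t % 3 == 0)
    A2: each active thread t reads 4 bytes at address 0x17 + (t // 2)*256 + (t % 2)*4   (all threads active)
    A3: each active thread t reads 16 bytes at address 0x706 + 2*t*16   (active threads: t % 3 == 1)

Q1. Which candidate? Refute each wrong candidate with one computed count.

B: A2 gives 5 transactions, not 2
C: A1 gives 8 transactions, not 2
A: all counts match (2,2,2)

Answer: A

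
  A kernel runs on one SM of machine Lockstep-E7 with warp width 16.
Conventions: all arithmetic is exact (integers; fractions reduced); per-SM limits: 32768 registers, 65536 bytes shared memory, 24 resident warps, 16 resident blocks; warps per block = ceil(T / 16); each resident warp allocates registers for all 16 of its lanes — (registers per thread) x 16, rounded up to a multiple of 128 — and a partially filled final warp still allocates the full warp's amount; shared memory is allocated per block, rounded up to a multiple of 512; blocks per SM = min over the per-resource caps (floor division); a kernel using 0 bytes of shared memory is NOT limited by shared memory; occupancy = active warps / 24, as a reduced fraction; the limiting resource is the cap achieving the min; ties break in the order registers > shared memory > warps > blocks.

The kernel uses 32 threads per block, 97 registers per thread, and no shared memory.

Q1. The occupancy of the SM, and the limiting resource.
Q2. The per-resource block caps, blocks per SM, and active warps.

Answer: occupancy 3/4, limited by registers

registers: 9 blocks
shared memory: no limit (kernel uses none)
warps: 12 blocks
blocks: 16 blocks

Answer: 9 blocks, 18 active warps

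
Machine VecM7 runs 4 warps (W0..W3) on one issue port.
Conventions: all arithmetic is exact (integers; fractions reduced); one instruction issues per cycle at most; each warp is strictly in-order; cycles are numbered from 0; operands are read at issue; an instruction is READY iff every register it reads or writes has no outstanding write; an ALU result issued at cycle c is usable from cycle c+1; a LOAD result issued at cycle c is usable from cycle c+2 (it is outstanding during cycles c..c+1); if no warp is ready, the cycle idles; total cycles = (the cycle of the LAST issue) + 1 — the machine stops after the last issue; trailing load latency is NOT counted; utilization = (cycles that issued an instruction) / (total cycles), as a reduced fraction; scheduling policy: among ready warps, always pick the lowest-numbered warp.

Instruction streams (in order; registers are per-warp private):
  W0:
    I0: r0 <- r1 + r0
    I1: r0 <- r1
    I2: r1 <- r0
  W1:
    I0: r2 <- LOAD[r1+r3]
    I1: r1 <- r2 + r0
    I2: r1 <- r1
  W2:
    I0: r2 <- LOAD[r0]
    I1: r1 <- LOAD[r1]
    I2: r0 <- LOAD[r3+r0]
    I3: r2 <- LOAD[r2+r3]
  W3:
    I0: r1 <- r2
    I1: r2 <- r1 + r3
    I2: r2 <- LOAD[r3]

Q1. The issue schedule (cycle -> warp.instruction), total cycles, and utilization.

cycle 0: W0.I0
cycle 1: W0.I1
cycle 2: W0.I2
cycle 3: W1.I0
cycle 4: W2.I0
cycle 5: W1.I1
cycle 6: W1.I2
cycle 7: W2.I1
cycle 8: W2.I2
cycle 9: W2.I3
cycle 10: W3.I0
cycle 11: W3.I1
cycle 12: W3.I2

Answer: 13 cycles, utilization 1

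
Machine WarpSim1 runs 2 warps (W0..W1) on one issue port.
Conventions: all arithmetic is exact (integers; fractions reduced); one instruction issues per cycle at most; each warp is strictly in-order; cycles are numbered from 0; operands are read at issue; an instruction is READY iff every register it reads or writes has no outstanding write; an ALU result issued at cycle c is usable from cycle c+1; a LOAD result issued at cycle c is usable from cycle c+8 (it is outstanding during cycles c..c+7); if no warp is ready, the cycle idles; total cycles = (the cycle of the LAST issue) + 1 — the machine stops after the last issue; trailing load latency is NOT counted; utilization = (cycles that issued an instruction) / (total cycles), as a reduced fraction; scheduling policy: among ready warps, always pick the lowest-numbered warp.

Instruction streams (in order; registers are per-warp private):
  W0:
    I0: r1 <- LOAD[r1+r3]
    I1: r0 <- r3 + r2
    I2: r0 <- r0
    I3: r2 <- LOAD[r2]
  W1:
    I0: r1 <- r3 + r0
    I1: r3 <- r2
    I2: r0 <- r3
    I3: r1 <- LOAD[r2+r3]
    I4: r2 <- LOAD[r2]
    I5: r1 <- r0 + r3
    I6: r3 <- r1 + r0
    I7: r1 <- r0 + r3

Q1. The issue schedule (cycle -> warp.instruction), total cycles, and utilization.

cycle 0: W0.I0
cycle 1: W0.I1
cycle 2: W0.I2
cycle 3: W0.I3
cycle 4: W1.I0
cycle 5: W1.I1
cycle 6: W1.I2
cycle 7: W1.I3
cycle 8: W1.I4
cycle 9: idle
cycle 10: idle
cycle 11: idle
cycle 12: idle
cycle 13: idle
cycle 14: idle
cycle 15: W1.I5
cycle 16: W1.I6
cycle 17: W1.I7

Answer: 18 cycles, utilization 2/3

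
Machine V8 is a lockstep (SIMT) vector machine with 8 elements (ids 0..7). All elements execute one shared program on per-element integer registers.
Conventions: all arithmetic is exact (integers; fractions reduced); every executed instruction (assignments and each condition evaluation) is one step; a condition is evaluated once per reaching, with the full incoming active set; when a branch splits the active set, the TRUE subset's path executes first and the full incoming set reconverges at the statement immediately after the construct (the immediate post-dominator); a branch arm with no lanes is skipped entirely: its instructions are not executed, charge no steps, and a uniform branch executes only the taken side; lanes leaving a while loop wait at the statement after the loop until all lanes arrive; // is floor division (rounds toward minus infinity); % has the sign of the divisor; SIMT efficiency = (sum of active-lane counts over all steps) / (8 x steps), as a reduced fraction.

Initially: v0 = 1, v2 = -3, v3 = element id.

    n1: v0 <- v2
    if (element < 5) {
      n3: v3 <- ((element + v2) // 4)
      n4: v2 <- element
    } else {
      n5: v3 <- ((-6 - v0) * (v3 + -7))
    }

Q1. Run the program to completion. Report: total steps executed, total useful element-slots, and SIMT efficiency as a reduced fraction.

Answer: 5 steps, 29 useful, 29/40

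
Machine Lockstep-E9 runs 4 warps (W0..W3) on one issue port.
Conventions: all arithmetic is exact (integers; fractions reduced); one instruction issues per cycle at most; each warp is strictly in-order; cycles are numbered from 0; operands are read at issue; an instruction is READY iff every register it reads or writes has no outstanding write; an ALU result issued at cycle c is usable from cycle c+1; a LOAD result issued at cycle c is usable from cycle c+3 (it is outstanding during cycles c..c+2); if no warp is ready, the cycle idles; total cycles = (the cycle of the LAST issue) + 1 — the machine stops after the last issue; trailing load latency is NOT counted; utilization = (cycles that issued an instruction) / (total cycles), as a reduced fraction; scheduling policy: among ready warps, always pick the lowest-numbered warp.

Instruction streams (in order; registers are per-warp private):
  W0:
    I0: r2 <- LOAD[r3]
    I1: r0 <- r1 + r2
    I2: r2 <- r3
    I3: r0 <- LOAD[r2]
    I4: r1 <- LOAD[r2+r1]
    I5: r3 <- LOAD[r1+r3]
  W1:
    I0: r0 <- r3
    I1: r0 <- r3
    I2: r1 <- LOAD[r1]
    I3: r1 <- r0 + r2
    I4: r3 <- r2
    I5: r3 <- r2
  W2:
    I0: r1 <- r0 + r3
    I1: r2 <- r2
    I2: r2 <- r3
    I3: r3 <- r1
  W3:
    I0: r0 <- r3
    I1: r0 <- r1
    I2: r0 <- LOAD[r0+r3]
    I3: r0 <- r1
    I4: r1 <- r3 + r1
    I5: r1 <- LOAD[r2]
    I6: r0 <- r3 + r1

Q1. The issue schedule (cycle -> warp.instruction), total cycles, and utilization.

cycle 0: W0.I0
cycle 1: W1.I0
cycle 2: W1.I1
cycle 3: W0.I1
cycle 4: W0.I2
cycle 5: W0.I3
cycle 6: W0.I4
cycle 7: W1.I2
cycle 8: W2.I0
cycle 9: W0.I5
cycle 10: W1.I3
cycle 11: W1.I4
cycle 12: W1.I5
cycle 13: W2.I1
cycle 14: W2.I2
cycle 15: W2.I3
cycle 16: W3.I0
cycle 17: W3.I1
cycle 18: W3.I2
cycle 19: idle
cycle 20: idle
cycle 21: W3.I3
cycle 22: W3.I4
cycle 23: W3.I5
cycle 24: idle
cycle 25: idle
cycle 26: W3.I6

Answer: 27 cycles, utilization 23/27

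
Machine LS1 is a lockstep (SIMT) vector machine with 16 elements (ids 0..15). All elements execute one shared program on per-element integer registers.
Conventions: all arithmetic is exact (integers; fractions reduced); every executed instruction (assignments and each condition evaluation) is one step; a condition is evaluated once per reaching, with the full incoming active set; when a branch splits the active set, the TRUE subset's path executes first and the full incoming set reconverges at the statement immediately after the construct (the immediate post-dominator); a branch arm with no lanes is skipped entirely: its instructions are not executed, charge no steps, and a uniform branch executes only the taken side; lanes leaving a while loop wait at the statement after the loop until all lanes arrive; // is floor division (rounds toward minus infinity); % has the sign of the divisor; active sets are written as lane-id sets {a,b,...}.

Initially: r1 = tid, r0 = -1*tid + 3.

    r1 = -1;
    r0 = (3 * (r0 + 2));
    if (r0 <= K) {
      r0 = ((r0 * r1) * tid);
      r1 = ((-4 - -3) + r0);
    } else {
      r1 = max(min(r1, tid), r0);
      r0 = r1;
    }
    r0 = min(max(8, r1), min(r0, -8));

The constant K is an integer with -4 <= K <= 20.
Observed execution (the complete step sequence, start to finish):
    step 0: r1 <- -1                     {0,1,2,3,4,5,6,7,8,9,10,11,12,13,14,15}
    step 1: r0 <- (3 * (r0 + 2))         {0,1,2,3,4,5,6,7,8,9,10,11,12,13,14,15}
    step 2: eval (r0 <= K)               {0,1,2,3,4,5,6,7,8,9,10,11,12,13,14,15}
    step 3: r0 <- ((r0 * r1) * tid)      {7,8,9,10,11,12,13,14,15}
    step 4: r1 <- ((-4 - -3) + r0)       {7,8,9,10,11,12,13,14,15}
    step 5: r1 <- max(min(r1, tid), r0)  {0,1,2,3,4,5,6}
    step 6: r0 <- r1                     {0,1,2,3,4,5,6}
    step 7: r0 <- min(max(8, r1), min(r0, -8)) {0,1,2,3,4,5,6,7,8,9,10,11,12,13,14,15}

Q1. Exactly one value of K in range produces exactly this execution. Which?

Answer: K = -4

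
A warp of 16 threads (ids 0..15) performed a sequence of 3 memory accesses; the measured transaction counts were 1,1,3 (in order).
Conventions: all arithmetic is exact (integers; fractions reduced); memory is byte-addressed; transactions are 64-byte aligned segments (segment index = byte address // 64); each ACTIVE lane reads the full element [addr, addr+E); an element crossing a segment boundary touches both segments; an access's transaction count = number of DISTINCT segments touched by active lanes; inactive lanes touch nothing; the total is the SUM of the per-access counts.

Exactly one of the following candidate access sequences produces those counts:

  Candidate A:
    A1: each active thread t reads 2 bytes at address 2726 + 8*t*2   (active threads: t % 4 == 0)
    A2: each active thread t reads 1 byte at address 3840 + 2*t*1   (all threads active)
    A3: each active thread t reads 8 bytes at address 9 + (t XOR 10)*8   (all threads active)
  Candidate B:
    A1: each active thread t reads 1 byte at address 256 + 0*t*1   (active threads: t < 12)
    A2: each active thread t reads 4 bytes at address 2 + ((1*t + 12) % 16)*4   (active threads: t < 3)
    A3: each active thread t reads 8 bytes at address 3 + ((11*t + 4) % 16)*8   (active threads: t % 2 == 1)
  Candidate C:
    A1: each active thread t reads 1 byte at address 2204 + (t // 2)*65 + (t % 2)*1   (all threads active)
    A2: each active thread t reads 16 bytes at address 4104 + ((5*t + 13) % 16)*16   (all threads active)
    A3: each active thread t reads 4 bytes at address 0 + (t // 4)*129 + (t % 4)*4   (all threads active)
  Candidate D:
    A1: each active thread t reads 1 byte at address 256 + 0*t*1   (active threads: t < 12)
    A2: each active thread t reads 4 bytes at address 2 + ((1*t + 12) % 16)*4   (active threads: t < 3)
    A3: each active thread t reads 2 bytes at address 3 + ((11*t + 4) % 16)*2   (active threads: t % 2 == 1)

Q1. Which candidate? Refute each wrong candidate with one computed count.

A: A1 gives 4 transactions, not 1
C: A1 gives 8 transactions, not 1
D: A3 gives 1 transaction, not 3
B: all counts match (1,1,3)

Answer: B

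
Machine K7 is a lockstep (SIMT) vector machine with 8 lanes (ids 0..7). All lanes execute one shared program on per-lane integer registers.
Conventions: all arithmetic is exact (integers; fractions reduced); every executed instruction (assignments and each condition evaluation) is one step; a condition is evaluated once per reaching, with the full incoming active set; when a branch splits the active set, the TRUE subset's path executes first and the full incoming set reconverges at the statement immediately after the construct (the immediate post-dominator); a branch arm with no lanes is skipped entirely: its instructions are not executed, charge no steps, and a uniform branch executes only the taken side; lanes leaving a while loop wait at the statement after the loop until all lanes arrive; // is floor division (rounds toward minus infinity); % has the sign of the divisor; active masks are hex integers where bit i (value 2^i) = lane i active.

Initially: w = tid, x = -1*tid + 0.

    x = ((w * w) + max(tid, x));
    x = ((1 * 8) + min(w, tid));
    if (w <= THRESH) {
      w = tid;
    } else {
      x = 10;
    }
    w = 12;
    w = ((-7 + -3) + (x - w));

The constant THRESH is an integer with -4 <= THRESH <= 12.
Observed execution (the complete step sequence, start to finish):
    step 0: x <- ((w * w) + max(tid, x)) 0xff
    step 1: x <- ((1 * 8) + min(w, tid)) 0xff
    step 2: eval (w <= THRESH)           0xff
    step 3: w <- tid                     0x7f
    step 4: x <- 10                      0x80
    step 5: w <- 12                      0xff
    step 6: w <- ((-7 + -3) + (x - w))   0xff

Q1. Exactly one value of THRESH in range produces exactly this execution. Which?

Answer: THRESH = 6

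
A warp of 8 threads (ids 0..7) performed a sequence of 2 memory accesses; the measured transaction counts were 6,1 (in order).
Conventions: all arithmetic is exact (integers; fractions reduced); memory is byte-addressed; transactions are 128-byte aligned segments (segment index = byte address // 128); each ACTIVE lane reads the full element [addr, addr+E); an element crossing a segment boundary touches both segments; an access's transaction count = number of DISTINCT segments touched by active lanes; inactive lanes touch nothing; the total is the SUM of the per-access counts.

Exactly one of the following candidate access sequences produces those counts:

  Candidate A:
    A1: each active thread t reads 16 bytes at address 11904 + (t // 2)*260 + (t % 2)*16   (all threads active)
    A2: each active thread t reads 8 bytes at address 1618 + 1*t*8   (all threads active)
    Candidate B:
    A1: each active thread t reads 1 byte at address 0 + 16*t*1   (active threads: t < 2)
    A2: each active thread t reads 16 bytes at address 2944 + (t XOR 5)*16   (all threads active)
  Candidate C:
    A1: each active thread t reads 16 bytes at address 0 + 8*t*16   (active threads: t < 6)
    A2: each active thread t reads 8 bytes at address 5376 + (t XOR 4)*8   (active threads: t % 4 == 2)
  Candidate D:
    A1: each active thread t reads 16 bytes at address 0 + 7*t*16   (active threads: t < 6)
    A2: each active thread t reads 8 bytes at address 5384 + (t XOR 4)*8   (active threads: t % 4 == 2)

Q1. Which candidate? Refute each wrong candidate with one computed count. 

A: A1 gives 4 transactions, not 6
B: A1 gives 1 transaction, not 6
D: A1 gives 5 transactions, not 6
C: all counts match (6,1)

Answer: C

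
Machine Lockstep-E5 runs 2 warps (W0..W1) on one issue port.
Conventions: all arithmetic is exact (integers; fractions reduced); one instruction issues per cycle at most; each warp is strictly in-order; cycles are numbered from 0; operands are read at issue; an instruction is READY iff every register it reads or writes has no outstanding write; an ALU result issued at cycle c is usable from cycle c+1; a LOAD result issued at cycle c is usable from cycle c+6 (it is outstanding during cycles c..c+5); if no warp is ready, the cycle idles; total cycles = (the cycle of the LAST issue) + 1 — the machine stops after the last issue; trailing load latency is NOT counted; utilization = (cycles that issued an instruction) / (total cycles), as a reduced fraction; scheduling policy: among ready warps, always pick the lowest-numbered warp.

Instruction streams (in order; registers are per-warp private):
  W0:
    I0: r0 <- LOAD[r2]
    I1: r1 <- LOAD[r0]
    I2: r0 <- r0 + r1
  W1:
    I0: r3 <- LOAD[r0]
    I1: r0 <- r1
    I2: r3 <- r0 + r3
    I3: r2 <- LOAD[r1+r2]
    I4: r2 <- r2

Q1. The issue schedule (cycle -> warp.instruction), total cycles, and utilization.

cycle 0: W0.I0
cycle 1: W1.I0
cycle 2: W1.I1
cycle 3: idle
cycle 4: idle
cycle 5: idle
cycle 6: W0.I1
cycle 7: W1.I2
cycle 8: W1.I3
cycle 9: idle
cycle 10: idle
cycle 11: idle
cycle 12: W0.I2
cycle 13: idle
cycle 14: W1.I4

Answer: 15 cycles, utilization 8/15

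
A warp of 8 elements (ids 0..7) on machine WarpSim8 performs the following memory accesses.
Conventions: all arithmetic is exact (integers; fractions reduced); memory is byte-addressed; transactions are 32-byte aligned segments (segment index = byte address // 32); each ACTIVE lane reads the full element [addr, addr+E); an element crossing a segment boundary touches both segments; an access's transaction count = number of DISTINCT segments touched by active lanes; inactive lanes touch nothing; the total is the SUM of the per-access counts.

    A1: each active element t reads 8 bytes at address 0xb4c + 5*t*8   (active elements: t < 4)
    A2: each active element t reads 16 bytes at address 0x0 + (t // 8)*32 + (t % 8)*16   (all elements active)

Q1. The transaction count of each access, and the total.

A1: 5 transactions
A2: 4 transactions

Answer: 5,4; total 9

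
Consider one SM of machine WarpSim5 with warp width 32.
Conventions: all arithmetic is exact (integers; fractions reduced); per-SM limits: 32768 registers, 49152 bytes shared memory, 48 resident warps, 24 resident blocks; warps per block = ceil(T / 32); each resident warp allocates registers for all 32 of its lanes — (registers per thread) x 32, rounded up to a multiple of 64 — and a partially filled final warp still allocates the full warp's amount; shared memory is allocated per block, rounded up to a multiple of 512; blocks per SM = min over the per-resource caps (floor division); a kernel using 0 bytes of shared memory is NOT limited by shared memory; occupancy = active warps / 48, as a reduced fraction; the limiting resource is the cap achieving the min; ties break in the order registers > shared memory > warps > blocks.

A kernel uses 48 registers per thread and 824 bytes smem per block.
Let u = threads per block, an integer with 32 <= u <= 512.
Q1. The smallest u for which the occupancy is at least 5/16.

Answer: u = 32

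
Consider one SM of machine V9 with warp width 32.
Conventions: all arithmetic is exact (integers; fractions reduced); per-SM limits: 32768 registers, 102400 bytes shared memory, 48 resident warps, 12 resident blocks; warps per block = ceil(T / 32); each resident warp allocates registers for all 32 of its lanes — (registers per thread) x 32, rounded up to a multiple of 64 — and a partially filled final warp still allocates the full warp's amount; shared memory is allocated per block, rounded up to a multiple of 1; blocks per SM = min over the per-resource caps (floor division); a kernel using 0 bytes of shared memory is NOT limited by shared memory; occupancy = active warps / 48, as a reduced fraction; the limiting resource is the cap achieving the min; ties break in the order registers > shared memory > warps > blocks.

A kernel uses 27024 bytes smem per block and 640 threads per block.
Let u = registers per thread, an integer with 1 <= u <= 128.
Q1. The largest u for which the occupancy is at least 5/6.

Answer: u = 24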